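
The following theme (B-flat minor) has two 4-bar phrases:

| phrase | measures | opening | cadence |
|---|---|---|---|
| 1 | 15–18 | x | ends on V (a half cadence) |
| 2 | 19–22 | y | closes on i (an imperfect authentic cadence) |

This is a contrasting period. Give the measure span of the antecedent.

The phrase ending with the weaker cadence (half cadence) is the antecedent; the one ending more conclusively (imperfect authentic cadence) is the consequent. The antecedent is measures 15–18.

measures 15–18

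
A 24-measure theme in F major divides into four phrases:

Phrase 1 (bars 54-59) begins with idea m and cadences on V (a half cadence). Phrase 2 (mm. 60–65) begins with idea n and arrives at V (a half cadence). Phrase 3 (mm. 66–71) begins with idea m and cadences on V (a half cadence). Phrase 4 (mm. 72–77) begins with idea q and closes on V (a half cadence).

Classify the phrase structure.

Phrase 4 ends with a half cadence, no stronger than phrase 2's half cadence, so the four phrases do not form a double period; nor do phrases 3–4 duplicate 1–2, so it is not a repeated period. With no phrase reaching a conclusive cadence, the passage is a phrase group.

phrase group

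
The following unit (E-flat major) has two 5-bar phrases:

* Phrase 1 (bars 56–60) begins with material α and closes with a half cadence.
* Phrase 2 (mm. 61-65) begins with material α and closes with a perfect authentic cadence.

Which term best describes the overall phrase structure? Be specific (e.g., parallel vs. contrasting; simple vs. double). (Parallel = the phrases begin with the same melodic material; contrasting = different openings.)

parallel period

Phrase 1 ends with a half cadence (weaker) and phrase 2 with a perfect authentic cadence (stronger): antecedent + consequent = a period.
The two phrases open with the same material (α / α), so the period is parallel.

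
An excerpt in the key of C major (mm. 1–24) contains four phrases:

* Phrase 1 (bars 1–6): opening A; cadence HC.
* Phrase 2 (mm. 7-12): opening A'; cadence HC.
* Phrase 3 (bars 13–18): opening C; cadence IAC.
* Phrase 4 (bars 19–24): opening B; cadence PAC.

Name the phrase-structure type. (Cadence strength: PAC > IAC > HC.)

contrasting double period

Four phrases in two halves: the first half (measures 1–12) ends with a half cadence, the second (mm. 13–24) with a perfect authentic cadence — a large antecedent–consequent pair, i.e. a double period.
Phrase 3 begins with different material from phrase 1, making it contrasting.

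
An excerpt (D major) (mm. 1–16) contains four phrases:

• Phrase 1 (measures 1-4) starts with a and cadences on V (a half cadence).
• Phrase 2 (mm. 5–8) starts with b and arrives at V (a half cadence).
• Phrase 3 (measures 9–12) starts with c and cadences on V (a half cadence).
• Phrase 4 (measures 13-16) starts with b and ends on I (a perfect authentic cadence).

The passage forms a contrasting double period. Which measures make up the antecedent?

In a double period the first pair of phrases (ending half cadence) is the large antecedent and the second pair (ending perfect authentic cadence) is the large consequent; the antecedent is measures 1–8.

measures 1–8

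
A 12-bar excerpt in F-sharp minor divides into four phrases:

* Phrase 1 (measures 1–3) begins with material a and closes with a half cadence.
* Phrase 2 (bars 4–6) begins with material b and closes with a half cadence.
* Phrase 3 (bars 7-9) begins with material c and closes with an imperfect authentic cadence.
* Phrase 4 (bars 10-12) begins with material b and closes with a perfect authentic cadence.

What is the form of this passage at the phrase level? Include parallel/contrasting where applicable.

Four phrases in two halves: the first half (mm. 1–6) ends with a half cadence, the second (bars 7–12) with a perfect authentic cadence — a large antecedent–consequent pair, i.e. a double period.
Phrase 3 begins with different material from phrase 1, making it contrasting.

contrasting double period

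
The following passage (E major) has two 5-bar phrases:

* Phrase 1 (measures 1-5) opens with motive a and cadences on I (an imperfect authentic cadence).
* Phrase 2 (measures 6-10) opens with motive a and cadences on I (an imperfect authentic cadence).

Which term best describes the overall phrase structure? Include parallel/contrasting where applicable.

repeated phrase

Both phrases have the same opening (a) and the same cadence (imperfect authentic cadence): the second is a restatement, not a consequent, so this is a repeated phrase rather than a period.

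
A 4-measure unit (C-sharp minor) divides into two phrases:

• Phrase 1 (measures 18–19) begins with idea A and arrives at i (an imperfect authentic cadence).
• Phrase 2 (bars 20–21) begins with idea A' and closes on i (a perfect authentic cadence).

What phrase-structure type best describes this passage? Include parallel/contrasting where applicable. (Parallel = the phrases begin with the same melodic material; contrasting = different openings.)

parallel period

Phrase 1 ends with an imperfect authentic cadence (weaker) and phrase 2 with a perfect authentic cadence (stronger): antecedent + consequent = a period.
The two phrases open with the same material (A / A'), so the period is parallel.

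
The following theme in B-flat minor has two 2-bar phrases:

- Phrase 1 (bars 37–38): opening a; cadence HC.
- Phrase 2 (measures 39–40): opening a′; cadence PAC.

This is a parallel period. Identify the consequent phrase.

The phrase ending with the weaker cadence (half cadence) is the antecedent; the one ending more conclusively (perfect authentic cadence) is the consequent. The consequent is phrase 2.

phrase 2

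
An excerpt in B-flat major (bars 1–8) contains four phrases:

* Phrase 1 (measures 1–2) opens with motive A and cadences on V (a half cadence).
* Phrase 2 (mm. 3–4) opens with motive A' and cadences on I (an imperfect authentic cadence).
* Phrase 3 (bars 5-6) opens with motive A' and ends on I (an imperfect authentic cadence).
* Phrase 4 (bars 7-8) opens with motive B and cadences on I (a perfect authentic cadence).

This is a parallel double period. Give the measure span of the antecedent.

In a double period the first pair of phrases (ending imperfect authentic cadence) is the large antecedent and the second pair (ending perfect authentic cadence) is the large consequent; the antecedent is measures 1–4.

measures 1–4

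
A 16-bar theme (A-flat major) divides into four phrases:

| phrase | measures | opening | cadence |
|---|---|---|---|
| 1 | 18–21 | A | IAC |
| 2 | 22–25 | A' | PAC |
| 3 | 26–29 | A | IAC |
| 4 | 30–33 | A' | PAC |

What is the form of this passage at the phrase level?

repeated period

The cadence pattern IAC–PAC–IAC–PAC is weak–strong twice, and phrases 3–4 restate phrases 1–2: a period heard twice, not a double period (which would end weakly at phrase 2).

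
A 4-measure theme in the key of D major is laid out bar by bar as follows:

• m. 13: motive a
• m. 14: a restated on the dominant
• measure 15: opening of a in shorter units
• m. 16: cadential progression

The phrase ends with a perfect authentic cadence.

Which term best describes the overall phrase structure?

Basic idea (measure 13) + its repetition (measure 14) form the presentation; fragmentation and cadence (mm. 15–16) form the continuation — the 4-bar whole is a sentence.

sentence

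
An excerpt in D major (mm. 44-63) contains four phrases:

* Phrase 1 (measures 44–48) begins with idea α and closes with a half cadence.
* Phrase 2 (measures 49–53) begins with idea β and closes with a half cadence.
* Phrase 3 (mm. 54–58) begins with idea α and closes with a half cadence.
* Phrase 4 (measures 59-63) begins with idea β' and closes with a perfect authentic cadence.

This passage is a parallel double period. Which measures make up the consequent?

In a double period the four phrases pair into a large antecedent (phrases 1–2, ending half cadence) and a large consequent (phrases 3–4, ending perfect authentic cadence). The consequent spans bars 54–63.

measures 54–63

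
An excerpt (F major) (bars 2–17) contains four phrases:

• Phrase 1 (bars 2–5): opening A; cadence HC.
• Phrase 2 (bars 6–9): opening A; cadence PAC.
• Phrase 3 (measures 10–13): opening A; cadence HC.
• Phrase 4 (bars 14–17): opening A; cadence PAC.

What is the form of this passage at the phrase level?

repeated period

The cadence pattern HC–PAC–HC–PAC is weak–strong twice, and phrases 3–4 restate phrases 1–2: a period heard twice, not a double period (which would end weakly at phrase 2).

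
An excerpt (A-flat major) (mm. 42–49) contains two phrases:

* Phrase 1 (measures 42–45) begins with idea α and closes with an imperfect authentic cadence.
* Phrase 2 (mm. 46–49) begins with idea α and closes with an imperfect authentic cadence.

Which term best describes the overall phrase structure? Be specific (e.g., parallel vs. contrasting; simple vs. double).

repeated phrase

Both phrases have the same opening (α) and the same cadence (imperfect authentic cadence): the second is a restatement, not a consequent, so this is a repeated phrase rather than a period.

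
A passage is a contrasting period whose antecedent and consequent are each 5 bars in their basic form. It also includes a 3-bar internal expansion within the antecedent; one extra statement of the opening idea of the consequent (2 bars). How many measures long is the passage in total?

15 measures

Basic contrasting period: 5 + 5 = 10 bars.
10 (basic form) + 3 (internal expansion) + 2 (extra statement) = 15.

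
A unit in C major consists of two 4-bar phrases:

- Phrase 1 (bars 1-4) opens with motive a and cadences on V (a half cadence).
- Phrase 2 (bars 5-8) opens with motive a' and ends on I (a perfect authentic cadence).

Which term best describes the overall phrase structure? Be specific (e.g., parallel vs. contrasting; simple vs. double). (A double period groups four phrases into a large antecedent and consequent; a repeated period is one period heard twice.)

Phrase 1 ends with a half cadence (weaker) and phrase 2 with a perfect authentic cadence (stronger): antecedent + consequent = a period.
The two phrases open with the same material (a / a'), so the period is parallel.

parallel period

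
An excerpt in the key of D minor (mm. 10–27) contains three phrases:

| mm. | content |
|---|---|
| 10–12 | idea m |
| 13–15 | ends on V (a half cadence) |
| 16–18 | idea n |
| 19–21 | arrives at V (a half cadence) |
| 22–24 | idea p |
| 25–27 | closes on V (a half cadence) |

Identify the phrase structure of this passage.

The final phrase closes with a half cadence, which is not stronger than the preceding half cadence; the 3 phrases lack an overall antecedent–consequent design and so form a phrase group.

phrase group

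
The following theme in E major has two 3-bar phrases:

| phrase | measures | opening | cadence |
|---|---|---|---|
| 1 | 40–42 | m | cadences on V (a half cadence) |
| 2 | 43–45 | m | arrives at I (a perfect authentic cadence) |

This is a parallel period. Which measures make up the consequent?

measures 43–45

The phrase ending with the weaker cadence (half cadence) is the antecedent; the one ending more conclusively (perfect authentic cadence) is the consequent. The consequent is measures 43–45.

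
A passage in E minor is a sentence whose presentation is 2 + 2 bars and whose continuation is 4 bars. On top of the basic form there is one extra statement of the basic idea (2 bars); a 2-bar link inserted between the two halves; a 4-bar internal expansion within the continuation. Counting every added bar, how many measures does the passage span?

Basic sentence: 2 + 2 + 4 = 8 bars.
8 (basic form) + 2 (extra statement) + 2 (link) + 4 (internal expansion) = 16.

16 measures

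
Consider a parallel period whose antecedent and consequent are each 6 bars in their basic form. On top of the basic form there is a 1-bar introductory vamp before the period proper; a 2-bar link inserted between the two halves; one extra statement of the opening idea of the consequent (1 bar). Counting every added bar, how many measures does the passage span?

Basic parallel period: 6 + 6 = 12 bars.
12 (basic form) + 1 (introduction) + 2 (link) + 1 (extra statement) = 16.

16 measures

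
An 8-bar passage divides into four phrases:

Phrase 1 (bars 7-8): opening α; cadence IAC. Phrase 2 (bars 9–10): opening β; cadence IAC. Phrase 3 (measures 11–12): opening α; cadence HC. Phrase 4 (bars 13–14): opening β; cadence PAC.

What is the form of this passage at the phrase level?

Four phrases in two halves: the first half (mm. 7-10) ends with an imperfect authentic cadence, the second (mm. 11–14) with a perfect authentic cadence — a large antecedent–consequent pair, i.e. a double period.
Phrase 3 begins with the same material as phrase 1, making it parallel.

parallel double period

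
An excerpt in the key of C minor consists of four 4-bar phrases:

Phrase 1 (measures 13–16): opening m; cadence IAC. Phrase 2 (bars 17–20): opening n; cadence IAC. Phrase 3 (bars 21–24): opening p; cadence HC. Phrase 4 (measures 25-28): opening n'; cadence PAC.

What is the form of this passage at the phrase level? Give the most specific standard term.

Four phrases in two halves: the first half (bars 13–20) ends with an imperfect authentic cadence, the second (mm. 21–28) with a perfect authentic cadence — a large antecedent–consequent pair, i.e. a double period.
Phrase 3 begins with different material from phrase 1, making it contrasting.

contrasting double period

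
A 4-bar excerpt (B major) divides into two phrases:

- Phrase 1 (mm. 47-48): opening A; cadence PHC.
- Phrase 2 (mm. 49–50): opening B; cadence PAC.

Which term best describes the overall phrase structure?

contrasting period

Phrase 1 ends with a Phrygian half cadence (weaker) and phrase 2 with a perfect authentic cadence (stronger): antecedent + consequent = a period.
The two phrases open with different material (A / B), so the period is contrasting.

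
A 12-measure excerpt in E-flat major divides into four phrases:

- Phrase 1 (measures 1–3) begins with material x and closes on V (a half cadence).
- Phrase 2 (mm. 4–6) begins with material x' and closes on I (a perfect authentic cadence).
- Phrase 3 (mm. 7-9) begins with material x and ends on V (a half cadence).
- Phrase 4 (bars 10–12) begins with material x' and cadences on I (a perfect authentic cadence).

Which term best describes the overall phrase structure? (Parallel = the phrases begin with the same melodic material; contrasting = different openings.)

The cadence pattern HC–PAC–HC–PAC is weak–strong twice, and phrases 3–4 restate phrases 1–2: a period heard twice, not a double period (which would end weakly at phrase 2).

repeated period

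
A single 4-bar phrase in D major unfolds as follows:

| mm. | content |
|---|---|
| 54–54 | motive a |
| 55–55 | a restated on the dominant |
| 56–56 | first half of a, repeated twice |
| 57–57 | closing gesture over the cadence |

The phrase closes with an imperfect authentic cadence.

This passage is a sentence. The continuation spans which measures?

measures 56–57

After the presentation (measures 54-55), the continuation covers the fragmentation through the cadence: bars 56–57.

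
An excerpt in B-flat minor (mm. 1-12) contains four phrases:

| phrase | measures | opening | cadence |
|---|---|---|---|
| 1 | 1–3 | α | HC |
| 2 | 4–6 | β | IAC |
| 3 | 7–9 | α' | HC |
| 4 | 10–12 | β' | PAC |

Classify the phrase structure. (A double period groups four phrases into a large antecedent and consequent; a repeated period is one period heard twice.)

parallel double period

Four phrases in two halves: the first half (bars 1–6) ends with an imperfect authentic cadence, the second (bars 7–12) with a perfect authentic cadence — a large antecedent–consequent pair, i.e. a double period.
Phrase 3 begins with the same material as phrase 1, making it parallel.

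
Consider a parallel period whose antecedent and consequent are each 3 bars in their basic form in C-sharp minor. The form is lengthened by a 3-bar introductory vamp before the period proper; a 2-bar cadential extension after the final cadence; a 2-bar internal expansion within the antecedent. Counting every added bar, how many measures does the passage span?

Basic parallel period: 3 + 3 = 6 bars.
6 (basic form) + 3 (introduction) + 2 (cadential extension) + 2 (internal expansion) = 13.

13 measures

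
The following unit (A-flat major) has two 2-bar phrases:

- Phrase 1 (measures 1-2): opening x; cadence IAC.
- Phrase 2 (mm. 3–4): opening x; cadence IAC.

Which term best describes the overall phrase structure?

Both phrases have the same opening (x) and the same cadence (imperfect authentic cadence): the second is a restatement, not a consequent, so this is a repeated phrase rather than a period.

repeated phrase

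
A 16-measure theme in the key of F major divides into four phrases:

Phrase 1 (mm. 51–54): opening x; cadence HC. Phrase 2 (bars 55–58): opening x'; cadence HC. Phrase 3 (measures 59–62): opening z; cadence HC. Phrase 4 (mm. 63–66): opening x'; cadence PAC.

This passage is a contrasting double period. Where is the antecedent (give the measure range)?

In a double period the four phrases pair into a large antecedent (phrases 1–2, ending half cadence) and a large consequent (phrases 3–4, ending perfect authentic cadence). The antecedent spans measures 51-58.

measures 51–58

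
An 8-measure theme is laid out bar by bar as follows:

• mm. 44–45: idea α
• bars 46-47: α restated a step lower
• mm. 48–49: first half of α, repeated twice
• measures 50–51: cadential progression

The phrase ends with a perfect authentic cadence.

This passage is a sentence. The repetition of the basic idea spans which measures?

measures 46–47

The presentation of a sentence is the basic idea (mm. 44–45) plus its repetition (measures 46-47); the repetition of the basic idea is therefore mm. 46–47.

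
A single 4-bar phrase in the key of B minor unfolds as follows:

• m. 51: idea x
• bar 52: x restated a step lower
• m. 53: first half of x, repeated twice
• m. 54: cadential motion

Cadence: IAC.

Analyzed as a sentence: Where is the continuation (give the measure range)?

measures 53–54

After the presentation (measures 51-52), the continuation covers the fragmentation through the cadence: measures 53–54.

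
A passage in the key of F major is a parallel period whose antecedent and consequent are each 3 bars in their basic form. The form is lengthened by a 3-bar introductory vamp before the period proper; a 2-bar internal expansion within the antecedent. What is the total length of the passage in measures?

11 measures

Basic parallel period: 3 + 3 = 6 bars.
6 (basic form) + 3 (introduction) + 2 (internal expansion) = 11.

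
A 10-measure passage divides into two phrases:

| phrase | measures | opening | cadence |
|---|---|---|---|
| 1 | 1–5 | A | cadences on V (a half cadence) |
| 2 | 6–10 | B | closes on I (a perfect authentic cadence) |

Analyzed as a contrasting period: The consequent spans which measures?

The antecedent is the phrase ending with the weaker cadence (half cadence, phrase 1) and the consequent the one ending more conclusively (perfect authentic cadence, phrase 2); the consequent is mm. 6-10.

measures 6–10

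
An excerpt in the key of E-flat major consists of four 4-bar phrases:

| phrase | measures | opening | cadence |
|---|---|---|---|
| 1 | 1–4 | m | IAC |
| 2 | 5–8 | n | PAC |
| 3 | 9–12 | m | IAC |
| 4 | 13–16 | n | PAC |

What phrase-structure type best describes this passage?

The cadence pattern IAC–PAC–IAC–PAC is weak–strong twice, and phrases 3–4 restate phrases 1–2: a period heard twice, not a double period (which would end weakly at phrase 2).

repeated period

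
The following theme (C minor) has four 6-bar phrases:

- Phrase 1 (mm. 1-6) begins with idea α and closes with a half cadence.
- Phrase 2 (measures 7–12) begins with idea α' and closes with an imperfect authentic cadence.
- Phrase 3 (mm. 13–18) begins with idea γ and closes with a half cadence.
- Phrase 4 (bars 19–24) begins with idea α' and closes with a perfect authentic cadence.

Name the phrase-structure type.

contrasting double period

Four phrases in two halves: the first half (mm. 1-12) ends with an imperfect authentic cadence, the second (mm. 13–24) with a perfect authentic cadence — a large antecedent–consequent pair, i.e. a double period.
Phrase 3 begins with different material from phrase 1, making it contrasting.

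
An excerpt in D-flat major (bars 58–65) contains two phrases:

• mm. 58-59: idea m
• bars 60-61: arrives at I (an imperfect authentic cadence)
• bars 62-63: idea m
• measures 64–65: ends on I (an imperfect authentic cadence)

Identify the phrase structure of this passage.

repeated phrase

Both phrases have the same opening (m) and the same cadence (imperfect authentic cadence): the second is a restatement, not a consequent, so this is a repeated phrase rather than a period.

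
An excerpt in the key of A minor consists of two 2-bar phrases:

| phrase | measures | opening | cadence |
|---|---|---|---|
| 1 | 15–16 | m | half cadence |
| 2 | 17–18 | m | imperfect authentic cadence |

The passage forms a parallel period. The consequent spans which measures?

measures 17–18

The antecedent is the phrase ending with the weaker cadence (half cadence, phrase 1) and the consequent the one ending more conclusively (imperfect authentic cadence, phrase 2); the consequent is measures 17–18.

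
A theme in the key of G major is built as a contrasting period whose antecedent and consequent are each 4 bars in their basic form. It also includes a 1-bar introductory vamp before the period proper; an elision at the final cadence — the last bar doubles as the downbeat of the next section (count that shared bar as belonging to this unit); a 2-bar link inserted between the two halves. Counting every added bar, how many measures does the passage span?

11 measures

Basic contrasting period: 4 + 4 = 8 bars.
8 (basic form) + 1 (introduction) + 2 (link) = 11.
The elision shares a bar with the next section but does not change this unit's count.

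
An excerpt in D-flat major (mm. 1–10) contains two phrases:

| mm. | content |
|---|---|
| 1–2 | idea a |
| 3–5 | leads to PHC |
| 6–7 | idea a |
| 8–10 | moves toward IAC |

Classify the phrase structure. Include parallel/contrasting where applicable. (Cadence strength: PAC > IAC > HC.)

parallel period

Phrase 1 ends with a Phrygian half cadence (weaker) and phrase 2 with an imperfect authentic cadence (stronger): antecedent + consequent = a period.
The two phrases open with the same material (a / a), so the period is parallel.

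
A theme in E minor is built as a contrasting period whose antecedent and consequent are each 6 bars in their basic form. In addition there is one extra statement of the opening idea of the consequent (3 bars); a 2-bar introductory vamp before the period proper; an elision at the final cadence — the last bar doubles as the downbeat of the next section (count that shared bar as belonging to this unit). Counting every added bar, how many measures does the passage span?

Basic contrasting period: 6 + 6 = 12 bars.
12 (basic form) + 3 (extra statement) + 2 (introduction) = 17.
The elision shares a bar with the next section but does not change this unit's count.

17 measures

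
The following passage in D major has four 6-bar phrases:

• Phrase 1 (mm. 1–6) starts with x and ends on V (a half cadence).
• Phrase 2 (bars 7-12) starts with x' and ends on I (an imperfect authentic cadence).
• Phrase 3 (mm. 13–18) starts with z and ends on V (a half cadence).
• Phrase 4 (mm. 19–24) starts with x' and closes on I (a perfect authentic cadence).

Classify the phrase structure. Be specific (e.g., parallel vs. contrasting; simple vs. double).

Four phrases in two halves: the first half (measures 1–12) ends with an imperfect authentic cadence, the second (mm. 13-24) with a perfect authentic cadence — a large antecedent–consequent pair, i.e. a double period.
Phrase 3 begins with different material from phrase 1, making it contrasting.

contrasting double period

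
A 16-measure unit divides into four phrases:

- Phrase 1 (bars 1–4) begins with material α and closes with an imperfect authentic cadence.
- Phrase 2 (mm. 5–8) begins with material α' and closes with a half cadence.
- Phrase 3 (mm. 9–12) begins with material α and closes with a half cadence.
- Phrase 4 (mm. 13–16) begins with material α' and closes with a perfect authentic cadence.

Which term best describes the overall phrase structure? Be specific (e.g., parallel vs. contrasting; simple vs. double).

Four phrases in two halves: the first half (mm. 1–8) ends with a half cadence, the second (mm. 9-16) with a perfect authentic cadence — a large antecedent–consequent pair, i.e. a double period.
Phrase 3 begins with the same material as phrase 1, making it parallel.

parallel double period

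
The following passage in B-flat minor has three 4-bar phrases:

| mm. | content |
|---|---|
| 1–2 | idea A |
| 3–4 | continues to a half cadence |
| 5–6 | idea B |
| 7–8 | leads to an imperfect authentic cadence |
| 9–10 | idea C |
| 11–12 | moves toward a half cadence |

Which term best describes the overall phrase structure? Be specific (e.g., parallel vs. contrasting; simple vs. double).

phrase group

The final phrase closes with a half cadence, which is not stronger than the preceding imperfect authentic cadence; the 3 phrases lack an overall antecedent–consequent design and so form a phrase group.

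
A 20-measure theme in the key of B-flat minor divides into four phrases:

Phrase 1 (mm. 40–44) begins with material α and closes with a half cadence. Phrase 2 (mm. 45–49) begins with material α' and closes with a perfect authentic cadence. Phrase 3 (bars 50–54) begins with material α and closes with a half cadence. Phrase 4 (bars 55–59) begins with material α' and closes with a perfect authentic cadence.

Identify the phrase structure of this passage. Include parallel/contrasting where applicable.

repeated period

The cadence pattern HC–PAC–HC–PAC is weak–strong twice, and phrases 3–4 restate phrases 1–2: a period heard twice, not a double period (which would end weakly at phrase 2).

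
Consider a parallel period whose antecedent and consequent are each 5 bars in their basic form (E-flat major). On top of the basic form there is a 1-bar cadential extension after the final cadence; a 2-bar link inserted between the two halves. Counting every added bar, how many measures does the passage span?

13 measures

Basic parallel period: 5 + 5 = 10 bars.
10 (basic form) + 1 (cadential extension) + 2 (link) = 13.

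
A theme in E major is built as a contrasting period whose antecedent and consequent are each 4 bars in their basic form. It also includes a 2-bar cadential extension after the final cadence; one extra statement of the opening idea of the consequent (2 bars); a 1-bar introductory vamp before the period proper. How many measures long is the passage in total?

Basic contrasting period: 4 + 4 = 8 bars.
8 (basic form) + 2 (cadential extension) + 2 (extra statement) + 1 (introduction) = 13.

13 measures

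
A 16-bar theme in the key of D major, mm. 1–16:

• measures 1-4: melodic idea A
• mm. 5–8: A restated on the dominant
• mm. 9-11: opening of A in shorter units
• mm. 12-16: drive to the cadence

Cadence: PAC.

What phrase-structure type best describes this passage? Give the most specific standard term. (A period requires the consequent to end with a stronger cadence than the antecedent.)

Basic idea (bars 1–4) + its repetition (mm. 5–8) form the presentation; fragmentation and cadence (bars 9-16) form the continuation — the 16-bar whole is a sentence.

sentence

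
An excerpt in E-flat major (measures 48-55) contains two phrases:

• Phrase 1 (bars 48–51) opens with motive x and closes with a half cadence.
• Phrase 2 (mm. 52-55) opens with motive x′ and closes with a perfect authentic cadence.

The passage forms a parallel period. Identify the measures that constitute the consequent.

measures 52–55

The antecedent is the phrase ending with the weaker cadence (half cadence, phrase 1) and the consequent the one ending more conclusively (perfect authentic cadence, phrase 2); the consequent is bars 52-55.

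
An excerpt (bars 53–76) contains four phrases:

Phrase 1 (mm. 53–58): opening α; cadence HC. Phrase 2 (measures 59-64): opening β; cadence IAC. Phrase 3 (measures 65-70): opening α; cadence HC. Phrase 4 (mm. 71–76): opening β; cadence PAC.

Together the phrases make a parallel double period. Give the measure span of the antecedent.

In a double period the first pair of phrases (ending imperfect authentic cadence) is the large antecedent and the second pair (ending perfect authentic cadence) is the large consequent; the antecedent is measures 53–64.

measures 53–64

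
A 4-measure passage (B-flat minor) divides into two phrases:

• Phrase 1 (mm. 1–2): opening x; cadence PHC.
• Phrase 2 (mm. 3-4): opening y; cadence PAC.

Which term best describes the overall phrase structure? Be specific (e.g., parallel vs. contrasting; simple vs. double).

contrasting period

Phrase 1 ends with a Phrygian half cadence (weaker) and phrase 2 with a perfect authentic cadence (stronger): antecedent + consequent = a period.
The two phrases open with different material (x / y), so the period is contrasting.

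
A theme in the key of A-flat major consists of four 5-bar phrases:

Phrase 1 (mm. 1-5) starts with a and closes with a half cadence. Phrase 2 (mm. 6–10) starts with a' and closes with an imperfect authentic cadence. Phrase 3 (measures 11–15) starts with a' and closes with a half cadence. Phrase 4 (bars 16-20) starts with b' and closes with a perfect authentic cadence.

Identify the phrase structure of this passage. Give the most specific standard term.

parallel double period

Four phrases in two halves: the first half (mm. 1-10) ends with an imperfect authentic cadence, the second (bars 11-20) with a perfect authentic cadence — a large antecedent–consequent pair, i.e. a double period.
Phrase 3 begins with the same material as phrase 1, making it parallel.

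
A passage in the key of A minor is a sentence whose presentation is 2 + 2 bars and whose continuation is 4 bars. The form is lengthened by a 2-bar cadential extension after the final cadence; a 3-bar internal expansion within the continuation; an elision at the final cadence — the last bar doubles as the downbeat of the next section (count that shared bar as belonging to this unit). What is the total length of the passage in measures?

13 measures

Basic sentence: 2 + 2 + 4 = 8 bars.
8 (basic form) + 2 (cadential extension) + 3 (internal expansion) = 13.
The elision shares a bar with the next section but does not change this unit's count.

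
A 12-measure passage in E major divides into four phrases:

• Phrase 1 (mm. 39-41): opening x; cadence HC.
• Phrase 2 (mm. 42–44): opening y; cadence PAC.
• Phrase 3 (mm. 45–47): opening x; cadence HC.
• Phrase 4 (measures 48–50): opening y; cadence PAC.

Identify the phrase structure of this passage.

The cadence pattern HC–PAC–HC–PAC is weak–strong twice, and phrases 3–4 restate phrases 1–2: a period heard twice, not a double period (which would end weakly at phrase 2).

repeated period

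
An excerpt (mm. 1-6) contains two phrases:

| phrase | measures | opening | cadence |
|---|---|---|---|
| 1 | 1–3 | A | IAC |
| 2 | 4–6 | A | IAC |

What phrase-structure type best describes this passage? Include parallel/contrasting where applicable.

Both phrases have the same opening (A) and the same cadence (imperfect authentic cadence): the second is a restatement, not a consequent, so this is a repeated phrase rather than a period.

repeated phrase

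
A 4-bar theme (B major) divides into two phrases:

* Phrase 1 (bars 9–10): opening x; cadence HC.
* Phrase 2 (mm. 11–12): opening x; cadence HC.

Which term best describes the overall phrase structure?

repeated phrase

Both phrases have the same opening (x) and the same cadence (half cadence): the second is a restatement, not a consequent, so this is a repeated phrase rather than a period.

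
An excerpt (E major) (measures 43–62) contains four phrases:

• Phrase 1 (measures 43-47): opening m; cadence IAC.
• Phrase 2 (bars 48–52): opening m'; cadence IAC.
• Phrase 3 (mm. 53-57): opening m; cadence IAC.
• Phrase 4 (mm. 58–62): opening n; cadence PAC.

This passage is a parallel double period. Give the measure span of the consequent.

measures 53–62

In a double period the four phrases pair into a large antecedent (phrases 1–2, ending imperfect authentic cadence) and a large consequent (phrases 3–4, ending perfect authentic cadence). The consequent spans bars 53–62.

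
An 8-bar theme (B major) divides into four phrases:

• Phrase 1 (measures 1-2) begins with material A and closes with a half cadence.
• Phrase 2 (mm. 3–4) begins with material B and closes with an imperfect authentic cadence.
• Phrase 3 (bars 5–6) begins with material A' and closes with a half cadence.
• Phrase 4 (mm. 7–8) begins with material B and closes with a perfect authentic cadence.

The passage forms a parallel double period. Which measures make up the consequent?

measures 5–8

In a double period the four phrases pair into a large antecedent (phrases 1–2, ending imperfect authentic cadence) and a large consequent (phrases 3–4, ending perfect authentic cadence). The consequent spans bars 5-8.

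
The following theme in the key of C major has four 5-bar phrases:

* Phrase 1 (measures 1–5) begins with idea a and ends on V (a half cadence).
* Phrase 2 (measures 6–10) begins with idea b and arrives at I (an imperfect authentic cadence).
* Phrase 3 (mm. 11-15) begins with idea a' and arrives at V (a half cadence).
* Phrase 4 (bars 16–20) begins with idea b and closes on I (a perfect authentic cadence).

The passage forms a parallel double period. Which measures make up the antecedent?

measures 1–10

In a double period the four phrases pair into a large antecedent (phrases 1–2, ending imperfect authentic cadence) and a large consequent (phrases 3–4, ending perfect authentic cadence). The antecedent spans bars 1–10.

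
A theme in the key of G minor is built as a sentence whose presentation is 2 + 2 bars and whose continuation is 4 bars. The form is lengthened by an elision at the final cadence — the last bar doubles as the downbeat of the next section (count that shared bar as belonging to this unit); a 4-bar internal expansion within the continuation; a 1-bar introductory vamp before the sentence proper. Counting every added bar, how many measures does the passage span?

Basic sentence: 2 + 2 + 4 = 8 bars.
8 (basic form) + 4 (internal expansion) + 1 (introduction) = 13.
The elision shares a bar with the next section but does not change this unit's count.

13 measures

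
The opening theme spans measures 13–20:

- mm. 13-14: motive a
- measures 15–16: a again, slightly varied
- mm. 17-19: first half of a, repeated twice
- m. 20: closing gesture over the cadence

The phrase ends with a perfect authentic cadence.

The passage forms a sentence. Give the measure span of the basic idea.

measures 13–14

The presentation of a sentence is the basic idea (measures 13–14) plus its repetition (mm. 15–16); the basic idea is therefore bars 13-14.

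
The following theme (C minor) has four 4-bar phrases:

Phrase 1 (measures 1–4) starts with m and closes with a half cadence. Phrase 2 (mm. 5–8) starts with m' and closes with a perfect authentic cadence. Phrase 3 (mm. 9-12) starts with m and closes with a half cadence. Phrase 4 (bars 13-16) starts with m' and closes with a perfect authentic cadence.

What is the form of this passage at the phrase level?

repeated period

The cadence pattern HC–PAC–HC–PAC is weak–strong twice, and phrases 3–4 restate phrases 1–2: a period heard twice, not a double period (which would end weakly at phrase 2).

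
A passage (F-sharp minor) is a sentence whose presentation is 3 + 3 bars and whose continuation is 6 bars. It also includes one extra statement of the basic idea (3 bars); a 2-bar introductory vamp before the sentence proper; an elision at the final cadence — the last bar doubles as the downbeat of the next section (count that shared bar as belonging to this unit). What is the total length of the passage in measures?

Basic sentence: 3 + 3 + 6 = 12 bars.
12 (basic form) + 3 (extra statement) + 2 (introduction) = 17.
The elision shares a bar with the next section but does not change this unit's count.

17 measures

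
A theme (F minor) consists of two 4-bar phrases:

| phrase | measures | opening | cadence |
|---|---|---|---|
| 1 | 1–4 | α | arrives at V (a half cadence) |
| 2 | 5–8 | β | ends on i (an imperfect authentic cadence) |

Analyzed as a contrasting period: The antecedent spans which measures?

measures 1–4

The antecedent is the phrase ending with the weaker cadence (half cadence, phrase 1) and the consequent the one ending more conclusively (imperfect authentic cadence, phrase 2); the antecedent is mm. 1–4.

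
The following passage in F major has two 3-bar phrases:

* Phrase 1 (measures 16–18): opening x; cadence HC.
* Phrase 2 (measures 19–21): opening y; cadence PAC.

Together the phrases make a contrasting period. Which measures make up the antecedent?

The phrase ending with the weaker cadence (half cadence) is the antecedent; the one ending more conclusively (perfect authentic cadence) is the consequent. The antecedent is measures 16–18.

measures 16–18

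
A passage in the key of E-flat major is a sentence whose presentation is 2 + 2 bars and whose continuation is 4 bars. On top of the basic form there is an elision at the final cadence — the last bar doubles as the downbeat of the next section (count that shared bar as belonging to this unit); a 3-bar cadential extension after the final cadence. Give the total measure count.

Basic sentence: 2 + 2 + 4 = 8 bars.
8 (basic form) + 3 (cadential extension) = 11.
The elision shares a bar with the next section but does not change this unit's count.

11 measures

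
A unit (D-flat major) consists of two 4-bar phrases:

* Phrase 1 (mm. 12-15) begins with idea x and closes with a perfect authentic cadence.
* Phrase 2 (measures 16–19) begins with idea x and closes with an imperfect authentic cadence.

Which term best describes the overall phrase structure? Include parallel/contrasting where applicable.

phrase group

The second phrase closes with an imperfect authentic cadence, which is not stronger than the first phrase's perfect authentic cadence; without a weak→strong cadential pair there is no antecedent–consequent relationship, so this is a phrase group rather than a period.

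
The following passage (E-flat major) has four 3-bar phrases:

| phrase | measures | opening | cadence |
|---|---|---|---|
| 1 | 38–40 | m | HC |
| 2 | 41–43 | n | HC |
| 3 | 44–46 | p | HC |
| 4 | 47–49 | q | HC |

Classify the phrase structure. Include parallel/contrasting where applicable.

Phrase 4 ends with a half cadence, no stronger than phrase 2's half cadence, so the four phrases do not form a double period; nor do phrases 3–4 duplicate 1–2, so it is not a repeated period. With no phrase reaching a conclusive cadence, the passage is a phrase group.

phrase group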